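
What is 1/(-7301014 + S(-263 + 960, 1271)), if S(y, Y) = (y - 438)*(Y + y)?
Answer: -1/6791302 ≈ -1.4725e-7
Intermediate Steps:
S(y, Y) = (-438 + y)*(Y + y)
1/(-7301014 + S(-263 + 960, 1271)) = 1/(-7301014 + ((-263 + 960)**2 - 438*1271 - 438*(-263 + 960) + 1271*(-263 + 960))) = 1/(-7301014 + (697**2 - 556698 - 438*697 + 1271*697)) = 1/(-7301014 + (485809 - 556698 - 305286 + 885887)) = 1/(-7301014 + 509712) = 1/(-6791302) = -1/6791302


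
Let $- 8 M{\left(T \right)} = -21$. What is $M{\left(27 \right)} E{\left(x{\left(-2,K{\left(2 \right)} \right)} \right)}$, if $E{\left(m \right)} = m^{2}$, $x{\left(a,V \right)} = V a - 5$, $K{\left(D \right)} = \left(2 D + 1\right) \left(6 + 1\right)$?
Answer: $\frac{118125}{8} \approx 14766.0$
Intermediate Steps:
$K{\left(D \right)} = 7 + 14 D$ ($K{\left(D \right)} = \left(1 + 2 D\right) 7 = 7 + 14 D$)
$x{\left(a,V \right)} = -5 + V a$
$M{\left(T \right)} = \frac{21}{8}$ ($M{\left(T \right)} = \left(- \frac{1}{8}\right) \left(-21\right) = \frac{21}{8}$)
$M{\left(27 \right)} E{\left(x{\left(-2,K{\left(2 \right)} \right)} \right)} = \frac{21 \left(-5 + \left(7 + 14 \cdot 2\right) \left(-2\right)\right)^{2}}{8} = \frac{21 \left(-5 + \left(7 + 28\right) \left(-2\right)\right)^{2}}{8} = \frac{21 \left(-5 + 35 \left(-2\right)\right)^{2}}{8} = \frac{21 \left(-5 - 70\right)^{2}}{8} = \frac{21 \left(-75\right)^{2}}{8} = \frac{21}{8} \cdot 5625 = \frac{118125}{8}$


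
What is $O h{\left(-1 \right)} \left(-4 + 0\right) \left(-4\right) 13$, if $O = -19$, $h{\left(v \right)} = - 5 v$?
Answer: $-19760$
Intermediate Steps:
$O h{\left(-1 \right)} \left(-4 + 0\right) \left(-4\right) 13 = - 19 \left(-5\right) \left(-1\right) \left(-4 + 0\right) \left(-4\right) 13 = - 19 \cdot 5 \left(\left(-4\right) \left(-4\right)\right) 13 = - 19 \cdot 5 \cdot 16 \cdot 13 = - 19 \cdot 80 \cdot 13 = \left(-19\right) 1040 = -19760$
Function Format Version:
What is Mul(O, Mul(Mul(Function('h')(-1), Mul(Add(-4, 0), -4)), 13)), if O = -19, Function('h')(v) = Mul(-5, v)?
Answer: -19760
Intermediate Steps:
Mul(O, Mul(Mul(Function('h')(-1), Mul(Add(-4, 0), -4)), 13)) = Mul(-19, Mul(Mul(Mul(-5, -1), Mul(Add(-4, 0), -4)), 13)) = Mul(-19, Mul(Mul(5, Mul(-4, -4)), 13)) = Mul(-19, Mul(Mul(5, 16), 13)) = Mul(-19, Mul(80, 13)) = Mul(-19, 1040) = -19760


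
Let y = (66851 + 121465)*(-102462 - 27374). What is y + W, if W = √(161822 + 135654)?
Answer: -24450196176 + 2*√74369 ≈ -2.4450e+10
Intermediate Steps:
y = -24450196176 (y = 188316*(-129836) = -24450196176)
W = 2*√74369 (W = √297476 = 2*√74369 ≈ 545.41)
y + W = -24450196176 + 2*√74369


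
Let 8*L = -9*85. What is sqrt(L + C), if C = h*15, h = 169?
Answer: sqrt(39030)/4 ≈ 49.390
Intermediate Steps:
C = 2535 (C = 169*15 = 2535)
L = -765/8 (L = (-9*85)/8 = (1/8)*(-765) = -765/8 ≈ -95.625)
sqrt(L + C) = sqrt(-765/8 + 2535) = sqrt(19515/8) = sqrt(39030)/4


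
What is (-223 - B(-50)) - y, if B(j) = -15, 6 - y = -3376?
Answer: -3590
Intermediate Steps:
y = 3382 (y = 6 - 1*(-3376) = 6 + 3376 = 3382)
(-223 - B(-50)) - y = (-223 - 1*(-15)) - 1*3382 = (-223 + 15) - 3382 = -208 - 3382 = -3590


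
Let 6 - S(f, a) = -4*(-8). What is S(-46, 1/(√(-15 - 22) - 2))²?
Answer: 676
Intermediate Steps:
S(f, a) = -26 (S(f, a) = 6 - (-4)*(-8) = 6 - 1*32 = 6 - 32 = -26)
S(-46, 1/(√(-15 - 22) - 2))² = (-26)² = 676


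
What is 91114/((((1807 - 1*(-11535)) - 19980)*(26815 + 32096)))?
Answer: -45557/195525609 ≈ -0.00023300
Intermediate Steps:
91114/((((1807 - 1*(-11535)) - 19980)*(26815 + 32096))) = 91114/((((1807 + 11535) - 19980)*58911)) = 91114/(((13342 - 19980)*58911)) = 91114/((-6638*58911)) = 91114/(-391051218) = 91114*(-1/391051218) = -45557/195525609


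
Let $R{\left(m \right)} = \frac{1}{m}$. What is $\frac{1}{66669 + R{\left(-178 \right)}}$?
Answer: $\frac{178}{11867081} \approx 1.4999 \cdot 10^{-5}$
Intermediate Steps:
$\frac{1}{66669 + R{\left(-178 \right)}} = \frac{1}{66669 + \frac{1}{-178}} = \frac{1}{66669 - \frac{1}{178}} = \frac{1}{\frac{11867081}{178}} = \frac{178}{11867081}$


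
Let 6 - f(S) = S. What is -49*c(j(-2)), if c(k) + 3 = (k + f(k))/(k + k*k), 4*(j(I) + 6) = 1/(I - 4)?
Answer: 2409771/17545 ≈ 137.35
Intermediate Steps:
j(I) = -6 + 1/(4*(-4 + I)) (j(I) = -6 + 1/(4*(I - 4)) = -6 + 1/(4*(-4 + I)))
f(S) = 6 - S
c(k) = -3 + 6/(k + k**2) (c(k) = -3 + (k + (6 - k))/(k + k*k) = -3 + 6/(k + k**2))
-49*c(j(-2)) = -147*(2 - (97 - 24*(-2))/(4*(-4 - 2)) - ((97 - 24*(-2))/(4*(-4 - 2)))**2)/(((97 - 24*(-2))/(4*(-4 - 2)))*(1 + (97 - 24*(-2))/(4*(-4 - 2)))) = -147*(2 - (97 + 48)/(4*(-6)) - ((1/4)*(97 + 48)/(-6))**2)/(((1/4)*(97 + 48)/(-6))*(1 + (1/4)*(97 + 48)/(-6))) = -147*(2 - (-1)*145/(4*6) - ((1/4)*(-1/6)*145)**2)/(((1/4)*(-1/6)*145)*(1 + (1/4)*(-1/6)*145)) = -147*(2 - 1*(-145/24) - (-145/24)**2)/((-145/24)*(1 - 145/24)) = -147*(-24)*(2 + 145/24 - 1*21025/576)/(145*(-121/24)) = -147*(-24)*(-24)*(2 + 145/24 - 21025/576)/(145*121) = -147*(-24)*(-24)*(-16393)/(145*121*576) = -49*(-49179/17545) = 2409771/17545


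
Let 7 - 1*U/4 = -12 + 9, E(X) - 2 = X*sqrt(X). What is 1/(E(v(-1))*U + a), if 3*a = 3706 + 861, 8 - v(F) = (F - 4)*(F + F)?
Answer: 14421/23222449 + 720*I*sqrt(2)/23222449 ≈ 0.00062099 + 4.3847e-5*I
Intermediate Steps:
v(F) = 8 - 2*F*(-4 + F) (v(F) = 8 - (F - 4)*(F + F) = 8 - (-4 + F)*2*F = 8 - 2*F*(-4 + F))
E(X) = 2 + X**(3/2) (E(X) = 2 + X*sqrt(X) = 2 + X**(3/2))
U = 40 (U = 28 - 4*(-12 + 9) = 28 - 4*(-3) = 28 + 12 = 40)
a = 4567/3 (a = (3706 + 861)/3 = (1/3)*4567 = 4567/3 ≈ 1522.3)
1/(E(v(-1))*U + a) = 1/((2 + (8 - 2*(-1)**2 + 8*(-1))**(3/2))*40 + 4567/3) = 1/((2 + (8 - 2*1 - 8)**(3/2))*40 + 4567/3) = 1/((2 + (8 - 2 - 8)**(3/2))*40 + 4567/3) = 1/((2 + (-2)**(3/2))*40 + 4567/3) = 1/((2 - 2*I*sqrt(2))*40 + 4567/3) = 1/((80 - 80*I*sqrt(2)) + 4567/3) = 1/(4807/3 - 80*I*sqrt(2))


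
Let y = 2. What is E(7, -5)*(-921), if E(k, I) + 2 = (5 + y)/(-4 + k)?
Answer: -307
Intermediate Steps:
E(k, I) = -2 + 7/(-4 + k) (E(k, I) = -2 + (5 + 2)/(-4 + k) = -2 + 7/(-4 + k))
E(7, -5)*(-921) = ((15 - 2*7)/(-4 + 7))*(-921) = ((15 - 14)/3)*(-921) = ((⅓)*1)*(-921) = (⅓)*(-921) = -307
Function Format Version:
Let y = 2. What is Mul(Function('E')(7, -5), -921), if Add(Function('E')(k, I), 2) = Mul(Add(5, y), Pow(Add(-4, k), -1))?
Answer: -307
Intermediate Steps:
Function('E')(k, I) = Add(-2, Mul(7, Pow(Add(-4, k), -1))) (Function('E')(k, I) = Add(-2, Mul(Add(5, 2), Pow(Add(-4, k), -1))) = Add(-2, Mul(7, Pow(Add(-4, k), -1))))
Mul(Function('E')(7, -5), -921) = Mul(Mul(Pow(Add(-4, 7), -1), Add(15, Mul(-2, 7))), -921) = Mul(Mul(Pow(3, -1), Add(15, -14)), -921) = Mul(Mul(Rational(1, 3), 1), -921) = Mul(Rational(1, 3), -921) = -307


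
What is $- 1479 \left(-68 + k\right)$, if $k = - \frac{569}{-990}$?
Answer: $\frac{32908243}{330} \approx 99722.0$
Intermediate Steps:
$k = \frac{569}{990}$ ($k = \left(-569\right) \left(- \frac{1}{990}\right) = \frac{569}{990} \approx 0.57475$)
$- 1479 \left(-68 + k\right) = - 1479 \left(-68 + \frac{569}{990}\right) = \left(-1479\right) \left(- \frac{66751}{990}\right) = \frac{32908243}{330}$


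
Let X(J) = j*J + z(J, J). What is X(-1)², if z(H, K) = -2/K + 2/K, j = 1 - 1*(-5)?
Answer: 36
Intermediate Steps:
j = 6 (j = 1 + 5 = 6)
z(H, K) = 0
X(J) = 6*J (X(J) = 6*J + 0 = 6*J)
X(-1)² = (6*(-1))² = (-6)² = 36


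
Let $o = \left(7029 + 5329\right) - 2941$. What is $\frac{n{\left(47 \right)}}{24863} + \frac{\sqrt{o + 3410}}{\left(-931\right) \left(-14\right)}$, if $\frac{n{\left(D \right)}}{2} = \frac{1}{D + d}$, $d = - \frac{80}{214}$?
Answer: $\frac{214}{124041507} + \frac{\sqrt{12827}}{13034} \approx 0.008691$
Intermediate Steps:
$d = - \frac{40}{107}$ ($d = \left(-80\right) \frac{1}{214} = - \frac{40}{107} \approx -0.37383$)
$o = 9417$ ($o = 12358 - 2941 = 9417$)
$n{\left(D \right)} = \frac{2}{- \frac{40}{107} + D}$ ($n{\left(D \right)} = \frac{2}{D - \frac{40}{107}} = \frac{2}{- \frac{40}{107} + D}$)
$\frac{n{\left(47 \right)}}{24863} + \frac{\sqrt{o + 3410}}{\left(-931\right) \left(-14\right)} = \frac{214 \frac{1}{-40 + 107 \cdot 47}}{24863} + \frac{\sqrt{9417 + 3410}}{\left(-931\right) \left(-14\right)} = \frac{214}{-40 + 5029} \cdot \frac{1}{24863} + \frac{\sqrt{12827}}{13034} = \frac{214}{4989} \cdot \frac{1}{24863} + \sqrt{12827} \cdot \frac{1}{13034} = 214 \cdot \frac{1}{4989} \cdot \frac{1}{24863} + \frac{\sqrt{12827}}{13034} = \frac{214}{4989} \cdot \frac{1}{24863} + \frac{\sqrt{12827}}{13034} = \frac{214}{124041507} + \frac{\sqrt{12827}}{13034}$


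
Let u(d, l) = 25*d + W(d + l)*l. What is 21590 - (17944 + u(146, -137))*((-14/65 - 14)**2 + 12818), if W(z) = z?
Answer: -1119963849436/4225 ≈ -2.6508e+8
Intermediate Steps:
u(d, l) = 25*d + l*(d + l) (u(d, l) = 25*d + (d + l)*l = 25*d + l*(d + l))
21590 - (17944 + u(146, -137))*((-14/65 - 14)**2 + 12818) = 21590 - (17944 + (25*146 - 137*(146 - 137)))*((-14/65 - 14)**2 + 12818) = 21590 - (17944 + (3650 - 137*9))*((-14*1/65 - 14)**2 + 12818) = 21590 - (17944 + (3650 - 1233))*((-14/65 - 14)**2 + 12818) = 21590 - (17944 + 2417)*((-924/65)**2 + 12818) = 21590 - 20361*(853776/4225 + 12818) = 21590 - 20361*55009826/4225 = 21590 - 1*1120055067186/4225 = 21590 - 1120055067186/4225 = -1119963849436/4225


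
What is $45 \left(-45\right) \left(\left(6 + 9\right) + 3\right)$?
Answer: $-36450$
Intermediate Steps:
$45 \left(-45\right) \left(\left(6 + 9\right) + 3\right) = - 2025 \left(15 + 3\right) = \left(-2025\right) 18 = -36450$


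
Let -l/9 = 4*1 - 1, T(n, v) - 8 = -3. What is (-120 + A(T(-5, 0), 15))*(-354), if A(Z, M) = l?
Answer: 52038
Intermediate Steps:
T(n, v) = 5 (T(n, v) = 8 - 3 = 5)
l = -27 (l = -9*(4*1 - 1) = -9*(4 - 1) = -9*3 = -27)
A(Z, M) = -27
(-120 + A(T(-5, 0), 15))*(-354) = (-120 - 27)*(-354) = -147*(-354) = 52038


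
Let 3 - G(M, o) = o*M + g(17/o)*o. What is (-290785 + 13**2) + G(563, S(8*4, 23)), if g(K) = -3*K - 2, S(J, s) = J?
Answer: -308514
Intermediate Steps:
g(K) = -2 - 3*K
G(M, o) = 3 - M*o - o*(-2 - 51/o) (G(M, o) = 3 - (o*M + (-2 - 51/o)*o) = 3 - (M*o + (-2 - 51/o)*o) = 3 - (M*o + o*(-2 - 51/o)) = 3 + (-M*o - o*(-2 - 51/o)) = 3 - M*o - o*(-2 - 51/o))
(-290785 + 13**2) + G(563, S(8*4, 23)) = (-290785 + 13**2) + (54 + 2*(8*4) - 1*563*8*4) = (-290785 + 169) + (54 + 2*32 - 1*563*32) = -290616 + (54 + 64 - 18016) = -290616 - 17898 = -308514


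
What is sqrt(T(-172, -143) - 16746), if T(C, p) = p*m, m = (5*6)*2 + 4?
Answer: I*sqrt(25898) ≈ 160.93*I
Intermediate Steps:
m = 64 (m = 30*2 + 4 = 60 + 4 = 64)
T(C, p) = 64*p (T(C, p) = p*64 = 64*p)
sqrt(T(-172, -143) - 16746) = sqrt(64*(-143) - 16746) = sqrt(-9152 - 16746) = sqrt(-25898) = I*sqrt(25898)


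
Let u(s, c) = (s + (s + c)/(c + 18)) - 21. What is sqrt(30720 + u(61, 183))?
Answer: 2*sqrt(310695951)/201 ≈ 175.39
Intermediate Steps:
u(s, c) = -21 + s + (c + s)/(18 + c) (u(s, c) = (s + (c + s)/(18 + c)) - 21 = -21 + s + (c + s)/(18 + c))
sqrt(30720 + u(61, 183)) = sqrt(30720 + (-378 - 20*183 + 19*61 + 183*61)/(18 + 183)) = sqrt(30720 + (-378 - 3660 + 1159 + 11163)/201) = sqrt(30720 + (1/201)*8284) = sqrt(30720 + 8284/201) = sqrt(6183004/201) = 2*sqrt(310695951)/201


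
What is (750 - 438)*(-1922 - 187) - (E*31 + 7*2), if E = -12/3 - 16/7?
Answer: -4604790/7 ≈ -6.5783e+5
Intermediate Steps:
E = -44/7 (E = -12*⅓ - 16*⅐ = -4 - 16/7 = -44/7 ≈ -6.2857)
(750 - 438)*(-1922 - 187) - (E*31 + 7*2) = (750 - 438)*(-1922 - 187) - (-44/7*31 + 7*2) = 312*(-2109) - (-1364/7 + 14) = -658008 - 1*(-1266/7) = -658008 + 1266/7 = -4604790/7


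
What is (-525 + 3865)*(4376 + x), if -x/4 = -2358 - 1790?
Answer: 70033120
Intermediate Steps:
x = 16592 (x = -4*(-2358 - 1790) = -4*(-4148) = 16592)
(-525 + 3865)*(4376 + x) = (-525 + 3865)*(4376 + 16592) = 3340*20968 = 70033120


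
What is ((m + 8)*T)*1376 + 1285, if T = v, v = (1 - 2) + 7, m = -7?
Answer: 9541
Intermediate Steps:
v = 6 (v = -1 + 7 = 6)
T = 6
((m + 8)*T)*1376 + 1285 = ((-7 + 8)*6)*1376 + 1285 = (1*6)*1376 + 1285 = 6*1376 + 1285 = 8256 + 1285 = 9541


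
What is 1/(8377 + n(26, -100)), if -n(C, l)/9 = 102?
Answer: 1/7459 ≈ 0.00013407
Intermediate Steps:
n(C, l) = -918 (n(C, l) = -9*102 = -918)
1/(8377 + n(26, -100)) = 1/(8377 - 918) = 1/7459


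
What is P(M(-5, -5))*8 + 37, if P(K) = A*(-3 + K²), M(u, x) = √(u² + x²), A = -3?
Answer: -1091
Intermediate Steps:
P(K) = 9 - 3*K² (P(K) = -3*(-3 + K²) = 9 - 3*K²)
P(M(-5, -5))*8 + 37 = (9 - 3*(√((-5)² + (-5)²))²)*8 + 37 = (9 - 3*(√(25 + 25))²)*8 + 37 = (9 - 3*(√50)²)*8 + 37 = (9 - 3*(5*√2)²)*8 + 37 = (9 - 3*50)*8 + 37 = (9 - 150)*8 + 37 = -141*8 + 37 = -1128 + 37 = -1091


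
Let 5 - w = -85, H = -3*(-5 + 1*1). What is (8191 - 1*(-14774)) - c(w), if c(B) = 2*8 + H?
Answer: 22937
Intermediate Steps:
H = 12 (H = -3*(-5 + 1) = -3*(-4) = 12)
w = 90 (w = 5 - 1*(-85) = 5 + 85 = 90)
c(B) = 28 (c(B) = 2*8 + 12 = 16 + 12 = 28)
(8191 - 1*(-14774)) - c(w) = (8191 - 1*(-14774)) - 1*28 = (8191 + 14774) - 28 = 22965 - 28 = 22937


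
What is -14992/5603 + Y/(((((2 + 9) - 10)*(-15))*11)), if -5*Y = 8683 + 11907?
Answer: 20599474/924495 ≈ 22.282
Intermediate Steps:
Y = -4118 (Y = -(8683 + 11907)/5 = -1/5*20590 = -4118)
-14992/5603 + Y/(((((2 + 9) - 10)*(-15))*11)) = -14992/5603 - 4118*(-1/(165*((2 + 9) - 10))) = -14992*1/5603 - 4118*(-1/(165*(11 - 10))) = -14992/5603 - 4118/((1*(-15))*11) = -14992/5603 - 4118/((-15*11)) = -14992/5603 - 4118/(-165) = -14992/5603 - 4118*(-1/165) = -14992/5603 + 4118/165 = 20599474/924495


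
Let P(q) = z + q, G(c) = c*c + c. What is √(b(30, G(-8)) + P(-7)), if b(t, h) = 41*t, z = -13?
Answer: 11*√10 ≈ 34.785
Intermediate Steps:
G(c) = c + c² (G(c) = c² + c = c + c²)
P(q) = -13 + q
√(b(30, G(-8)) + P(-7)) = √(41*30 + (-13 - 7)) = √(1230 - 20) = √1210 = 11*√10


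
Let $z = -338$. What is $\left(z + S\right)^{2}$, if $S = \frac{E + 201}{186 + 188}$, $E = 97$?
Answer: $\frac{3976185249}{34969} \approx 1.1371 \cdot 10^{5}$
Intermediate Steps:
$S = \frac{149}{187}$ ($S = \frac{97 + 201}{186 + 188} = \frac{298}{374} = 298 \cdot \frac{1}{374} = \frac{149}{187} \approx 0.79679$)
$\left(z + S\right)^{2} = \left(-338 + \frac{149}{187}\right)^{2} = \left(- \frac{63057}{187}\right)^{2} = \frac{3976185249}{34969}$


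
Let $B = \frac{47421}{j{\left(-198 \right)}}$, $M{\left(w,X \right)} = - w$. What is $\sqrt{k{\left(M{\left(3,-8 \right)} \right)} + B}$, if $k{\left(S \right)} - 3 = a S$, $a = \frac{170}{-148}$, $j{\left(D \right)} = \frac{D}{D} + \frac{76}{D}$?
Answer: $\frac{3 \sqrt{174258126478}}{4514} \approx 277.43$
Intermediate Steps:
$j{\left(D \right)} = 1 + \frac{76}{D}$
$a = - \frac{85}{74}$ ($a = 170 \left(- \frac{1}{148}\right) = - \frac{85}{74} \approx -1.1486$)
$B = \frac{4694679}{61}$ ($B = \frac{47421}{\frac{1}{-198} \left(76 - 198\right)} = \frac{47421}{\left(- \frac{1}{198}\right) \left(-122\right)} = \frac{47421}{\frac{61}{99}} = 47421 \cdot \frac{99}{61} = \frac{4694679}{61} \approx 76962.0$)
$k{\left(S \right)} = 3 - \frac{85 S}{74}$
$\sqrt{k{\left(M{\left(3,-8 \right)} \right)} + B} = \sqrt{\left(3 - \frac{85 \left(\left(-1\right) 3\right)}{74}\right) + \frac{4694679}{61}} = \sqrt{\left(3 - - \frac{255}{74}\right) + \frac{4694679}{61}} = \sqrt{\left(3 + \frac{255}{74}\right) + \frac{4694679}{61}} = \sqrt{\frac{477}{74} + \frac{4694679}{61}} = \sqrt{\frac{347435343}{4514}} = \frac{3 \sqrt{174258126478}}{4514}$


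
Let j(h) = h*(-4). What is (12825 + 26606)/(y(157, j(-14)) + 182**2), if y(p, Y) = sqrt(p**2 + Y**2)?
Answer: 1306112444/1097171591 - 39431*sqrt(27785)/1097171591 ≈ 1.1844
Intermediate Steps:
j(h) = -4*h
y(p, Y) = sqrt(Y**2 + p**2)
(12825 + 26606)/(y(157, j(-14)) + 182**2) = (12825 + 26606)/(sqrt((-4*(-14))**2 + 157**2) + 182**2) = 39431/(sqrt(56**2 + 24649) + 33124) = 39431/(sqrt(3136 + 24649) + 33124) = 39431/(sqrt(27785) + 33124) = 39431/(33124 + sqrt(27785))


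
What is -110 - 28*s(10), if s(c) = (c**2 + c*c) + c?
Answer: -5990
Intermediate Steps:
s(c) = c + 2*c**2 (s(c) = (c**2 + c**2) + c = 2*c**2 + c = c + 2*c**2)
-110 - 28*s(10) = -110 - 280*(1 + 2*10) = -110 - 280*(1 + 20) = -110 - 280*21 = -110 - 28*210 = -110 - 5880 = -5990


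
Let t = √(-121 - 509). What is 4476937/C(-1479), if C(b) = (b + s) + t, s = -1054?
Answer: -11340081421/6416719 - 13430811*I*√70/6416719 ≈ -1767.3 - 17.512*I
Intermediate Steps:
t = 3*I*√70 (t = √(-630) = 3*I*√70 ≈ 25.1*I)
C(b) = -1054 + b + 3*I*√70 (C(b) = (b - 1054) + 3*I*√70 = (-1054 + b) + 3*I*√70 = -1054 + b + 3*I*√70)
4476937/C(-1479) = 4476937/(-1054 - 1479 + 3*I*√70) = 4476937/(-2533 + 3*I*√70)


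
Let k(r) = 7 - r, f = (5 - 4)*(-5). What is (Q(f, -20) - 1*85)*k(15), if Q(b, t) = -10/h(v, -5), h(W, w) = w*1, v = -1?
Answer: 664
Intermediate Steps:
f = -5 (f = 1*(-5) = -5)
h(W, w) = w
Q(b, t) = 2 (Q(b, t) = -10/(-5) = -10*(-⅕) = 2)
(Q(f, -20) - 1*85)*k(15) = (2 - 1*85)*(7 - 1*15) = (2 - 85)*(7 - 15) = -83*(-8) = 664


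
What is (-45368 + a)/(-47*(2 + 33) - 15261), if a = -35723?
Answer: 81091/16906 ≈ 4.7966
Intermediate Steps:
(-45368 + a)/(-47*(2 + 33) - 15261) = (-45368 - 35723)/(-47*(2 + 33) - 15261) = -81091/(-47*35 - 15261) = -81091/(-1645 - 15261) = -81091/(-16906) = -81091*(-1/16906) = 81091/16906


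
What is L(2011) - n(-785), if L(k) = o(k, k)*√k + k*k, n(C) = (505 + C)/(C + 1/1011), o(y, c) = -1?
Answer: 1604775821317/396817 - √2011 ≈ 4.0441e+6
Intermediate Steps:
n(C) = (505 + C)/(1/1011 + C) (n(C) = (505 + C)/(C + 1/1011) = (505 + C)/(1/1011 + C))
L(k) = k² - √k (L(k) = -√k + k*k = -√k + k² = k² - √k)
L(2011) - n(-785) = (2011² - √2011) - 1011*(505 - 785)/(1 + 1011*(-785)) = (4044121 - √2011) - 1011*(-280)/(1 - 793635) = (4044121 - √2011) - 1011*(-280)/(-793634) = (4044121 - √2011) - 1011*(-1)*(-280)/793634 = (4044121 - √2011) - 1*141540/396817 = (4044121 - √2011) - 141540/396817 = 1604775821317/396817 - √2011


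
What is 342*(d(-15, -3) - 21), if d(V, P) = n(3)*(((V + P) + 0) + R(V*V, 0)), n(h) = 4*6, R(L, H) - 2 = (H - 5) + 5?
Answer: -138510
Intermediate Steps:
R(L, H) = 2 + H (R(L, H) = 2 + ((H - 5) + 5) = 2 + ((-5 + H) + 5) = 2 + H)
n(h) = 24
d(V, P) = 48 + 24*P + 24*V (d(V, P) = 24*(((V + P) + 0) + (2 + 0)) = 24*(((P + V) + 0) + 2) = 24*((P + V) + 2) = 24*(2 + P + V) = 48 + 24*P + 24*V)
342*(d(-15, -3) - 21) = 342*((48 + 24*(-3) + 24*(-15)) - 21) = 342*((48 - 72 - 360) - 21) = 342*(-384 - 21) = 342*(-405) = -138510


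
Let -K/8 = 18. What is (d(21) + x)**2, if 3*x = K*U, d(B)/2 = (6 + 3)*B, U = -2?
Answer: 224676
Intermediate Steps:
K = -144 (K = -8*18 = -144)
d(B) = 18*B (d(B) = 2*((6 + 3)*B) = 2*(9*B) = 18*B)
x = 96 (x = (-144*(-2))/3 = (1/3)*288 = 96)
(d(21) + x)**2 = (18*21 + 96)**2 = (378 + 96)**2 = 474**2 = 224676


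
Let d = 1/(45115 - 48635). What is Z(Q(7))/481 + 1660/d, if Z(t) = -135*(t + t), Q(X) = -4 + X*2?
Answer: -2810581900/481 ≈ -5.8432e+6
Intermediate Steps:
Q(X) = -4 + 2*X
d = -1/3520 (d = 1/(-3520) = -1/3520 ≈ -0.00028409)
Z(t) = -270*t
Z(Q(7))/481 + 1660/d = -270*(-4 + 2*7)/481 + 1660/(-1/3520) = -270*(-4 + 14)*(1/481) + 1660*(-3520) = -270*10*(1/481) - 5843200 = -2700*1/481 - 5843200 = -2700/481 - 5843200 = -2810581900/481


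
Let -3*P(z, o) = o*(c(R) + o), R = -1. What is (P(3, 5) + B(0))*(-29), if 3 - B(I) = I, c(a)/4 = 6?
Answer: 3944/3 ≈ 1314.7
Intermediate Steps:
c(a) = 24 (c(a) = 4*6 = 24)
B(I) = 3 - I
P(z, o) = -o*(24 + o)/3
(P(3, 5) + B(0))*(-29) = (-⅓*5*(24 + 5) + (3 - 1*0))*(-29) = (-⅓*5*29 + (3 + 0))*(-29) = (-145/3 + 3)*(-29) = -136/3*(-29) = 3944/3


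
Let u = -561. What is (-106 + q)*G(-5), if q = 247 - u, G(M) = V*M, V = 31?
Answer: -108810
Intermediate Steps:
G(M) = 31*M
q = 808 (q = 247 - 1*(-561) = 247 + 561 = 808)
(-106 + q)*G(-5) = (-106 + 808)*(31*(-5)) = 702*(-155) = -108810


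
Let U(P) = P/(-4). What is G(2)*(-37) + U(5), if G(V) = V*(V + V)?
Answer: -1189/4 ≈ -297.25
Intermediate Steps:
G(V) = 2*V² (G(V) = V*(2*V) = 2*V²)
U(P) = -P/4 (U(P) = P*(-¼) = -P/4)
G(2)*(-37) + U(5) = (2*2²)*(-37) - ¼*5 = (2*4)*(-37) - 5/4 = 8*(-37) - 5/4 = -296 - 5/4 = -1189/4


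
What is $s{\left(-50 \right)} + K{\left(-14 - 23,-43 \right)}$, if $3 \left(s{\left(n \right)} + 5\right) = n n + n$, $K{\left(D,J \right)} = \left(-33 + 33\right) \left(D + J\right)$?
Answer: $\frac{2435}{3} \approx 811.67$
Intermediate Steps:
$K{\left(D,J \right)} = 0$ ($K{\left(D,J \right)} = 0 \left(D + J\right) = 0$)
$s{\left(n \right)} = -5 + \frac{n}{3} + \frac{n^{2}}{3}$ ($s{\left(n \right)} = -5 + \frac{n n + n}{3} = -5 + \frac{n^{2} + n}{3} = -5 + \frac{n + n^{2}}{3} = -5 + \left(\frac{n}{3} + \frac{n^{2}}{3}\right) = -5 + \frac{n}{3} + \frac{n^{2}}{3}$)
$s{\left(-50 \right)} + K{\left(-14 - 23,-43 \right)} = \left(-5 + \frac{1}{3} \left(-50\right) + \frac{\left(-50\right)^{2}}{3}\right) + 0 = \left(-5 - \frac{50}{3} + \frac{1}{3} \cdot 2500\right) + 0 = \left(-5 - \frac{50}{3} + \frac{2500}{3}\right) + 0 = \frac{2435}{3} + 0 = \frac{2435}{3}$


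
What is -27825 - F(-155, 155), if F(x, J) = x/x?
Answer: -27826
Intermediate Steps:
F(x, J) = 1
-27825 - F(-155, 155) = -27825 - 1*1 = -27825 - 1 = -27826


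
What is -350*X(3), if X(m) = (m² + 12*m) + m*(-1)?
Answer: -14700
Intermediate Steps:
X(m) = m² + 11*m (X(m) = (m² + 12*m) - m = m² + 11*m)
-350*X(3) = -1050*(11 + 3) = -1050*14 = -350*42 = -14700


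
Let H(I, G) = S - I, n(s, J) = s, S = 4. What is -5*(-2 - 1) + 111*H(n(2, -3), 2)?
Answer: 237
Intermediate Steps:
H(I, G) = 4 - I
-5*(-2 - 1) + 111*H(n(2, -3), 2) = -5*(-2 - 1) + 111*(4 - 1*2) = -5*(-3) + 111*(4 - 2) = 15 + 111*2 = 15 + 222 = 237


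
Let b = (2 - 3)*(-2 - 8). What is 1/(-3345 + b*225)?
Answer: -1/1095 ≈ -0.00091324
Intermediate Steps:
b = 10 (b = -1*(-10) = 10)
1/(-3345 + b*225) = 1/(-3345 + 10*225) = 1/(-3345 + 2250) = 1/(-1095) = -1/1095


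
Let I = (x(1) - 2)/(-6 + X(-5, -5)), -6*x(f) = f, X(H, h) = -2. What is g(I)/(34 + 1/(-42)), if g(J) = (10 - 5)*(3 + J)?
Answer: 5495/11416 ≈ 0.48134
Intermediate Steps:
x(f) = -f/6
I = 13/48 (I = (-1/6*1 - 2)/(-6 - 2) = (-1/6 - 2)/(-8) = -13/6*(-1/8) = 13/48 ≈ 0.27083)
g(J) = 15 + 5*J (g(J) = 5*(3 + J) = 15 + 5*J)
g(I)/(34 + 1/(-42)) = (15 + 5*(13/48))/(34 + 1/(-42)) = (15 + 65/48)/(34 - 1/42) = 785/(48*(1427/42)) = (785/48)*(42/1427) = 5495/11416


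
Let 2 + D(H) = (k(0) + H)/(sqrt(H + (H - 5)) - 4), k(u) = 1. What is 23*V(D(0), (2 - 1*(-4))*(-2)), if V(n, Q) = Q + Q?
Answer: -552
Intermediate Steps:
D(H) = -2 + (1 + H)/(-4 + sqrt(-5 + 2*H)) (D(H) = -2 + (1 + H)/(sqrt(H + (H - 5)) - 4) = -2 + (1 + H)/(sqrt(H + (-5 + H)) - 4) = -2 + (1 + H)/(sqrt(-5 + 2*H) - 4) = -2 + (1 + H)/(-4 + sqrt(-5 + 2*H)))
V(n, Q) = 2*Q
23*V(D(0), (2 - 1*(-4))*(-2)) = 23*(2*((2 - 1*(-4))*(-2))) = 23*(2*((2 + 4)*(-2))) = 23*(2*(6*(-2))) = 23*(2*(-12)) = 23*(-24) = -552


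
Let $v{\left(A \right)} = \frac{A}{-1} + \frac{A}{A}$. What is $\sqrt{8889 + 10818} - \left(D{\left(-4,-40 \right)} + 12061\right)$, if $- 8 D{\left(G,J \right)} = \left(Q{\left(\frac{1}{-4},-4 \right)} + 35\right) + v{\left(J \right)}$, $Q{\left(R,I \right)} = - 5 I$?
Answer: $-12049 + \sqrt{19707} \approx -11909.0$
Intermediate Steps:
$v{\left(A \right)} = 1 - A$ ($v{\left(A \right)} = A \left(-1\right) + 1 = - A + 1 = 1 - A$)
$D{\left(G,J \right)} = -7 + \frac{J}{8}$ ($D{\left(G,J \right)} = - \frac{\left(\left(-5\right) \left(-4\right) + 35\right) - \left(-1 + J\right)}{8} = - \frac{\left(20 + 35\right) - \left(-1 + J\right)}{8} = - \frac{55 - \left(-1 + J\right)}{8} = - \frac{56 - J}{8} = -7 + \frac{J}{8}$)
$\sqrt{8889 + 10818} - \left(D{\left(-4,-40 \right)} + 12061\right) = \sqrt{8889 + 10818} - \left(\left(-7 + \frac{1}{8} \left(-40\right)\right) + 12061\right) = \sqrt{19707} - \left(\left(-7 - 5\right) + 12061\right) = \sqrt{19707} - \left(-12 + 12061\right) = \sqrt{19707} - 12049 = -12049 + \sqrt{19707}$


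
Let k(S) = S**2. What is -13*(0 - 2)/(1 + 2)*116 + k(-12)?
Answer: 3448/3 ≈ 1149.3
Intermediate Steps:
-13*(0 - 2)/(1 + 2)*116 + k(-12) = -13*(0 - 2)/(1 + 2)*116 + (-12)**2 = -(-26)/3*116 + 144 = -13*(-2/3)*116 + 144 = (26/3)*116 + 144 = 3016/3 + 144 = 3448/3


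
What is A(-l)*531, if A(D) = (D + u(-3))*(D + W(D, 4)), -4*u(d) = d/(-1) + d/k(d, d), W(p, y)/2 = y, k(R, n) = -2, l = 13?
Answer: 300015/8 ≈ 37502.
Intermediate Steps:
W(p, y) = 2*y
u(d) = 3*d/8 (u(d) = -(d/(-1) + d/(-2))/4 = -(d*(-1) + d*(-½))/4 = -(-d - d/2)/4 = -(-3)*d/8 = 3*d/8)
A(D) = (8 + D)*(-9/8 + D) (A(D) = (D + (3/8)*(-3))*(D + 2*4) = (D - 9/8)*(D + 8) = (-9/8 + D)*(8 + D) = (8 + D)*(-9/8 + D))
A(-l)*531 = (-9 + (-1*13)² + 55*(-1*13)/8)*531 = (-9 + (-13)² + (55/8)*(-13))*531 = (-9 + 169 - 715/8)*531 = (565/8)*531 = 300015/8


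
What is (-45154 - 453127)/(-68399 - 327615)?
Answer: 498281/396014 ≈ 1.2582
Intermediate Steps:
(-45154 - 453127)/(-68399 - 327615) = -498281/(-396014) = -498281*(-1/396014) = 498281/396014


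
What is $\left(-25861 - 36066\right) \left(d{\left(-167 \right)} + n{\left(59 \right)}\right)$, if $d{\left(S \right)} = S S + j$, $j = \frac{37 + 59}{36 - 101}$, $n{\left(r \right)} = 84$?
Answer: $- \frac{112592513123}{65} \approx -1.7322 \cdot 10^{9}$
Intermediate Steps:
$j = - \frac{96}{65}$ ($j = \frac{96}{-65} = 96 \left(- \frac{1}{65}\right) = - \frac{96}{65} \approx -1.4769$)
$d{\left(S \right)} = - \frac{96}{65} + S^{2}$ ($d{\left(S \right)} = S S - \frac{96}{65} = S^{2} - \frac{96}{65} = - \frac{96}{65} + S^{2}$)
$\left(-25861 - 36066\right) \left(d{\left(-167 \right)} + n{\left(59 \right)}\right) = \left(-25861 - 36066\right) \left(\left(- \frac{96}{65} + \left(-167\right)^{2}\right) + 84\right) = - 61927 \left(\left(- \frac{96}{65} + 27889\right) + 84\right) = - 61927 \left(\frac{1812689}{65} + 84\right) = \left(-61927\right) \frac{1818149}{65} = - \frac{112592513123}{65}$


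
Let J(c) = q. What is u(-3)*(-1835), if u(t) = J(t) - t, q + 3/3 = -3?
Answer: 1835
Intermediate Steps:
q = -4 (q = -1 - 3 = -4)
J(c) = -4
u(t) = -4 - t
u(-3)*(-1835) = (-4 - 1*(-3))*(-1835) = (-4 + 3)*(-1835) = -1*(-1835) = 1835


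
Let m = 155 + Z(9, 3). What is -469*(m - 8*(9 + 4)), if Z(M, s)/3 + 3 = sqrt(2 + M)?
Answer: -19698 - 1407*sqrt(11) ≈ -24365.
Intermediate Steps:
Z(M, s) = -9 + 3*sqrt(2 + M)
m = 146 + 3*sqrt(11) (m = 155 + (-9 + 3*sqrt(2 + 9)) = 155 + (-9 + 3*sqrt(11)) = 146 + 3*sqrt(11) ≈ 155.95)
-469*(m - 8*(9 + 4)) = -469*((146 + 3*sqrt(11)) - 8*(9 + 4)) = -469*((146 + 3*sqrt(11)) - 8*13) = -469*((146 + 3*sqrt(11)) - 104) = -469*(42 + 3*sqrt(11)) = -19698 - 1407*sqrt(11)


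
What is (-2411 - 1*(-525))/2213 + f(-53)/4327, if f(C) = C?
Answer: -8278011/9575651 ≈ -0.86449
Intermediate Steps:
(-2411 - 1*(-525))/2213 + f(-53)/4327 = (-2411 - 1*(-525))/2213 - 53/4327 = (-2411 + 525)*(1/2213) - 53*1/4327 = -1886*1/2213 - 53/4327 = -1886/2213 - 53/4327 = -8278011/9575651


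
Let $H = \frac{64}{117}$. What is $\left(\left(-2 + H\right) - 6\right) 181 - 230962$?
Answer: $- \frac{27180386}{117} \approx -2.3231 \cdot 10^{5}$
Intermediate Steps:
$H = \frac{64}{117}$ ($H = 64 \cdot \frac{1}{117} = \frac{64}{117} \approx 0.54701$)
$\left(\left(-2 + H\right) - 6\right) 181 - 230962 = \left(\left(-2 + \frac{64}{117}\right) - 6\right) 181 - 230962 = \left(- \frac{170}{117} - 6\right) 181 - 230962 = \left(- \frac{872}{117}\right) 181 - 230962 = - \frac{157832}{117} - 230962 = - \frac{27180386}{117}$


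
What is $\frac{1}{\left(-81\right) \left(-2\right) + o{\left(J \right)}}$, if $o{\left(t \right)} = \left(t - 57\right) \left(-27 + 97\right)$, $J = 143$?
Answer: $\frac{1}{6182} \approx 0.00016176$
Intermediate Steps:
$o{\left(t \right)} = -3990 + 70 t$ ($o{\left(t \right)} = \left(-57 + t\right) 70 = -3990 + 70 t$)
$\frac{1}{\left(-81\right) \left(-2\right) + o{\left(J \right)}} = \frac{1}{\left(-81\right) \left(-2\right) + \left(-3990 + 70 \cdot 143\right)} = \frac{1}{162 + \left(-3990 + 10010\right)} = \frac{1}{162 + 6020} = \frac{1}{6182}$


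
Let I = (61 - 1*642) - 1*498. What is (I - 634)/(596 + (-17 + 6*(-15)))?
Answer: -571/163 ≈ -3.5031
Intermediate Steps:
I = -1079 (I = (61 - 642) - 498 = -581 - 498 = -1079)
(I - 634)/(596 + (-17 + 6*(-15))) = (-1079 - 634)/(596 + (-17 + 6*(-15))) = -1713/(596 + (-17 - 90)) = -1713/(596 - 107) = -1713/489 = -1713*1/489 = -571/163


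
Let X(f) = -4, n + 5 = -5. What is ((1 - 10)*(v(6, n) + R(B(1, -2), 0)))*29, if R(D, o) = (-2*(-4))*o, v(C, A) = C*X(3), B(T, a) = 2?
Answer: 6264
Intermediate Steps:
n = -10 (n = -5 - 5 = -10)
v(C, A) = -4*C (v(C, A) = C*(-4) = -4*C)
R(D, o) = 8*o
((1 - 10)*(v(6, n) + R(B(1, -2), 0)))*29 = ((1 - 10)*(-4*6 + 8*0))*29 = -9*(-24 + 0)*29 = -9*(-24)*29 = 216*29 = 6264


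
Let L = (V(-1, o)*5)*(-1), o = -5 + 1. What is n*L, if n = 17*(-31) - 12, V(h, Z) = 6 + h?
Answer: 13475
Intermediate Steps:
o = -4
n = -539 (n = -527 - 12 = -539)
L = -25 (L = ((6 - 1)*5)*(-1) = (5*5)*(-1) = 25*(-1) = -25)
n*L = -539*(-25) = 13475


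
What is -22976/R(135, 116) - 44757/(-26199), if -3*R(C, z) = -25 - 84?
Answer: -200107351/317299 ≈ -630.66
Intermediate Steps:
R(C, z) = 109/3 (R(C, z) = -(-25 - 84)/3 = -1/3*(-109) = 109/3)
-22976/R(135, 116) - 44757/(-26199) = -22976/109/3 - 44757/(-26199) = -22976*3/109 - 44757*(-1/26199) = -68928/109 + 4973/2911 = -200107351/317299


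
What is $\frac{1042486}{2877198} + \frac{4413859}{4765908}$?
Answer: $\frac{981552147465}{761803386988} \approx 1.2885$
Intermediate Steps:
$\frac{1042486}{2877198} + \frac{4413859}{4765908} = 1042486 \cdot \frac{1}{2877198} + 4413859 \cdot \frac{1}{4765908} = \frac{521243}{1438599} + \frac{4413859}{4765908} = \frac{981552147465}{761803386988}$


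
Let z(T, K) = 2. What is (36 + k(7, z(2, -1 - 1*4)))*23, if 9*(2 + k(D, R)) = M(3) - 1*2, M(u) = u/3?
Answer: 7015/9 ≈ 779.44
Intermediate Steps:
M(u) = u/3 (M(u) = u*(⅓) = u/3)
k(D, R) = -19/9 (k(D, R) = -2 + ((⅓)*3 - 1*2)/9 = -2 + (1 - 2)/9 = -2 + (⅑)*(-1) = -2 - ⅑ = -19/9)
(36 + k(7, z(2, -1 - 1*4)))*23 = (36 - 19/9)*23 = (305/9)*23 = 7015/9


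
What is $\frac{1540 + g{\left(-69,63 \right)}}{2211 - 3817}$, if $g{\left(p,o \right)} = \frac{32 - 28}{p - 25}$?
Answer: $- \frac{36189}{37741} \approx -0.95888$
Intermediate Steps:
$g{\left(p,o \right)} = \frac{4}{-25 + p}$
$\frac{1540 + g{\left(-69,63 \right)}}{2211 - 3817} = \frac{1540 + \frac{4}{-25 - 69}}{2211 - 3817} = \frac{1540 + \frac{4}{-94}}{-1606} = \left(1540 + 4 \left(- \frac{1}{94}\right)\right) \left(- \frac{1}{1606}\right) = \left(1540 - \frac{2}{47}\right) \left(- \frac{1}{1606}\right) = \frac{72378}{47} \left(- \frac{1}{1606}\right) = - \frac{36189}{37741}$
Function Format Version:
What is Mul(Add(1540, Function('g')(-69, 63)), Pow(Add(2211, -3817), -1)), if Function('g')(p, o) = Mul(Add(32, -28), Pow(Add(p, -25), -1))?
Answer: Rational(-36189, 37741) ≈ -0.95888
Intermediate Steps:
Function('g')(p, o) = Mul(4, Pow(Add(-25, p), -1))
Mul(Add(1540, Function('g')(-69, 63)), Pow(Add(2211, -3817), -1)) = Mul(Add(1540, Mul(4, Pow(Add(-25, -69), -1))), Pow(Add(2211, -3817), -1)) = Mul(Add(1540, Mul(4, Pow(-94, -1))), Pow(-1606, -1)) = Mul(Add(1540, Mul(4, Rational(-1, 94))), Rational(-1, 1606)) = Mul(Add(1540, Rational(-2, 47)), Rational(-1, 1606)) = Mul(Rational(72378, 47), Rational(-1, 1606)) = Rational(-36189, 37741)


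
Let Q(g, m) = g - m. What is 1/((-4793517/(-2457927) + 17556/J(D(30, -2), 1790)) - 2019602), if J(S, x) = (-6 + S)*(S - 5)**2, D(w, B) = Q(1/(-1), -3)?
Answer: -819309/1655076046868 ≈ -4.9503e-7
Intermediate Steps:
D(w, B) = 2 (D(w, B) = 1/(-1) - 1*(-3) = -1 + 3 = 2)
J(S, x) = (-5 + S)**2*(-6 + S) (J(S, x) = (-6 + S)*(-5 + S)**2 = (-5 + S)**2*(-6 + S))
1/((-4793517/(-2457927) + 17556/J(D(30, -2), 1790)) - 2019602) = 1/((-4793517/(-2457927) + 17556/(((-5 + 2)**2*(-6 + 2)))) - 2019602) = 1/((-4793517*(-1/2457927) + 17556/(((-3)**2*(-4)))) - 2019602) = 1/((532613/273103 + 17556/((9*(-4)))) - 2019602) = 1/((532613/273103 + 17556/(-36)) - 2019602) = 1/((532613/273103 + 17556*(-1/36)) - 2019602) = 1/((532613/273103 - 1463/3) - 2019602) = 1/(-397951850/819309 - 2019602) = 1/(-1655076046868/819309) = -819309/1655076046868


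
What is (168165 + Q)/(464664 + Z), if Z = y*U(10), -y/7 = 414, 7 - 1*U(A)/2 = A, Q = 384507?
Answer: 46056/40171 ≈ 1.1465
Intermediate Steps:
U(A) = 14 - 2*A
y = -2898 (y = -7*414 = -2898)
Z = 17388 (Z = -2898*(14 - 2*10) = -2898*(14 - 20) = -2898*(-6) = 17388)
(168165 + Q)/(464664 + Z) = (168165 + 384507)/(464664 + 17388) = 552672/482052 = 552672*(1/482052) = 46056/40171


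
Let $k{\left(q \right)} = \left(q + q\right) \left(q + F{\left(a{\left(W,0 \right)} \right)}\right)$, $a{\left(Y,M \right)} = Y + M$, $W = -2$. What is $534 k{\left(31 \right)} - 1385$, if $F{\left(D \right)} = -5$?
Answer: $859423$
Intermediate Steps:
$a{\left(Y,M \right)} = M + Y$
$k{\left(q \right)} = 2 q \left(-5 + q\right)$ ($k{\left(q \right)} = \left(q + q\right) \left(q - 5\right) = 2 q \left(-5 + q\right)$)
$534 k{\left(31 \right)} - 1385 = 534 \cdot 2 \cdot 31 \left(-5 + 31\right) - 1385 = 534 \cdot 2 \cdot 31 \cdot 26 - 1385 = 534 \cdot 1612 - 1385 = 860808 - 1385 = 859423$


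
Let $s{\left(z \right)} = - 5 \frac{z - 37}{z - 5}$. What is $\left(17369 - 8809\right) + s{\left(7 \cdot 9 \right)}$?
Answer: $\frac{248175}{29} \approx 8557.8$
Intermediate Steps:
$s{\left(z \right)} = - \frac{5 \left(-37 + z\right)}{-5 + z}$ ($s{\left(z \right)} = - 5 \frac{-37 + z}{-5 + z} = - \frac{5 \left(-37 + z\right)}{-5 + z}$)
$\left(17369 - 8809\right) + s{\left(7 \cdot 9 \right)} = \left(17369 - 8809\right) + \frac{5 \left(37 - 7 \cdot 9\right)}{-5 + 7 \cdot 9} = \left(17369 - 8809\right) + \frac{5 \left(37 - 63\right)}{-5 + 63} = 8560 + \frac{5 \left(37 - 63\right)}{58} = 8560 + 5 \cdot \frac{1}{58} \left(-26\right) = 8560 - \frac{65}{29} = \frac{248175}{29}$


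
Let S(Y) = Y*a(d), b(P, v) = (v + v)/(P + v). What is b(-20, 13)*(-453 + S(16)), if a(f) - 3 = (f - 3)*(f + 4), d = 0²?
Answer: 15522/7 ≈ 2217.4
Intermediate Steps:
d = 0
b(P, v) = 2*v/(P + v) (b(P, v) = (2*v)/(P + v) = 2*v/(P + v))
a(f) = 3 + (-3 + f)*(4 + f) (a(f) = 3 + (f - 3)*(f + 4) = 3 + (-3 + f)*(4 + f))
S(Y) = -9*Y (S(Y) = Y*(-9 + 0 + 0²) = Y*(-9 + 0 + 0) = Y*(-9) = -9*Y)
b(-20, 13)*(-453 + S(16)) = (2*13/(-20 + 13))*(-453 - 9*16) = (2*13/(-7))*(-453 - 144) = (2*13*(-⅐))*(-597) = -26/7*(-597) = 15522/7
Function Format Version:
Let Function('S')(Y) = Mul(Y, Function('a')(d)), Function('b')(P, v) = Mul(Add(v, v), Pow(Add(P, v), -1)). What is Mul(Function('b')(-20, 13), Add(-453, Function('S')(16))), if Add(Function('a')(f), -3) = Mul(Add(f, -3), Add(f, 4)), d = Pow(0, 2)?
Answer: Rational(15522, 7) ≈ 2217.4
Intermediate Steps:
d = 0
Function('b')(P, v) = Mul(2, v, Pow(Add(P, v), -1)) (Function('b')(P, v) = Mul(Mul(2, v), Pow(Add(P, v), -1)) = Mul(2, v, Pow(Add(P, v), -1)))
Function('a')(f) = Add(3, Mul(Add(-3, f), Add(4, f))) (Function('a')(f) = Add(3, Mul(Add(f, -3), Add(f, 4))) = Add(3, Mul(Add(-3, f), Add(4, f))))
Function('S')(Y) = Mul(-9, Y) (Function('S')(Y) = Mul(Y, Add(-9, 0, Pow(0, 2))) = Mul(Y, Add(-9, 0, 0)) = Mul(Y, -9) = Mul(-9, Y))
Mul(Function('b')(-20, 13), Add(-453, Function('S')(16))) = Mul(Mul(2, 13, Pow(Add(-20, 13), -1)), Add(-453, Mul(-9, 16))) = Mul(Mul(2, 13, Pow(-7, -1)), Add(-453, -144)) = Mul(Mul(2, 13, Rational(-1, 7)), -597) = Mul(Rational(-26, 7), -597) = Rational(15522, 7)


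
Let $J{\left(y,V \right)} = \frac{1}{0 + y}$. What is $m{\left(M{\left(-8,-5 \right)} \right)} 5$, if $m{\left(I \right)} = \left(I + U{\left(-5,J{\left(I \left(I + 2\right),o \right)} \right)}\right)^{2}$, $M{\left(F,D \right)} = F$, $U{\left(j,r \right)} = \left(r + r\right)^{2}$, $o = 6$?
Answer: $\frac{106122245}{331776} \approx 319.86$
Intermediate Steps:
$J{\left(y,V \right)} = \frac{1}{y}$
$U{\left(j,r \right)} = 4 r^{2}$ ($U{\left(j,r \right)} = \left(2 r\right)^{2} = 4 r^{2}$)
$m{\left(I \right)} = \left(I + \frac{4}{I^{2} \left(2 + I\right)^{2}}\right)^{2}$ ($m{\left(I \right)} = \left(I + 4 \left(\frac{1}{I \left(I + 2\right)}\right)^{2}\right)^{2} = \left(I + 4 \left(\frac{1}{I \left(2 + I\right)}\right)^{2}\right)^{2} = \left(I + 4 \frac{1}{I^{2} \left(2 + I\right)^{2}}\right)^{2} = \left(I + \frac{4}{I^{2} \left(2 + I\right)^{2}}\right)^{2}$)
$m{\left(M{\left(-8,-5 \right)} \right)} 5 = \frac{\left(4 + \left(-8\right)^{3} \left(2 - 8\right)^{2}\right)^{2}}{4096 \left(2 - 8\right)^{4}} \cdot 5 = \frac{\left(4 - 512 \left(-6\right)^{2}\right)^{2}}{4096 \cdot 1296} \cdot 5 = \frac{1}{4096} \cdot \frac{1}{1296} \left(4 - 18432\right)^{2} \cdot 5 = \frac{1}{4096} \cdot \frac{1}{1296} \left(-18428\right)^{2} \cdot 5 = \frac{1}{4096} \cdot \frac{1}{1296} \cdot 339591184 \cdot 5 = \frac{21224449}{331776} \cdot 5 = \frac{106122245}{331776}$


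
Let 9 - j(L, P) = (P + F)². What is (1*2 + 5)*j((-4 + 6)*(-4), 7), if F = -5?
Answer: 35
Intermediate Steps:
j(L, P) = 9 - (-5 + P)² (j(L, P) = 9 - (P - 5)² = 9 - (-5 + P)²)
(1*2 + 5)*j((-4 + 6)*(-4), 7) = (1*2 + 5)*(9 - (-5 + 7)²) = (2 + 5)*(9 - 1*2²) = 7*(9 - 1*4) = 7*(9 - 4) = 7*5 = 35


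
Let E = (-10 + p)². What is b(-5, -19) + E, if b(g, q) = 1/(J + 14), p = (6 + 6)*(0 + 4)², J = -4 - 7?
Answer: 99373/3 ≈ 33124.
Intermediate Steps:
J = -11
p = 192 (p = 12*4² = 12*16 = 192)
E = 33124 (E = (-10 + 192)² = 182² = 33124)
b(g, q) = ⅓ (b(g, q) = 1/(-11 + 14) = 1/3 = ⅓)
b(-5, -19) + E = ⅓ + 33124 = 99373/3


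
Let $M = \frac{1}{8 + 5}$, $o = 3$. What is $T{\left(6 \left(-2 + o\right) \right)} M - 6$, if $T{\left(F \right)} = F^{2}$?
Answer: $- \frac{42}{13} \approx -3.2308$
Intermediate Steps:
$M = \frac{1}{13} \approx 0.076923$
$T{\left(6 \left(-2 + o\right) \right)} M - 6 = \left(6 \left(-2 + 3\right)\right)^{2} \cdot \frac{1}{13} - 6 = \left(6 \cdot 1\right)^{2} \cdot \frac{1}{13} - 6 = 6^{2} \cdot \frac{1}{13} - 6 = 36 \cdot \frac{1}{13} - 6 = \frac{36}{13} - 6 = - \frac{42}{13}$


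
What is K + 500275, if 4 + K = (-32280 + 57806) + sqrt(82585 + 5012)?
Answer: 525797 + 3*sqrt(9733) ≈ 5.2609e+5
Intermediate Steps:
K = 25522 + 3*sqrt(9733) (K = -4 + ((-32280 + 57806) + sqrt(82585 + 5012)) = -4 + (25526 + sqrt(87597)) = -4 + (25526 + 3*sqrt(9733)) = 25522 + 3*sqrt(9733) ≈ 25818.)
K + 500275 = (25522 + 3*sqrt(9733)) + 500275 = 525797 + 3*sqrt(9733)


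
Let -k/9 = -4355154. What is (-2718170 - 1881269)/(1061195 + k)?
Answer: -353803/3096737 ≈ -0.11425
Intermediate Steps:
k = 39196386 (k = -9*(-4355154) = 39196386)
(-2718170 - 1881269)/(1061195 + k) = (-2718170 - 1881269)/(1061195 + 39196386) = -4599439/40257581 = -4599439*1/40257581 = -353803/3096737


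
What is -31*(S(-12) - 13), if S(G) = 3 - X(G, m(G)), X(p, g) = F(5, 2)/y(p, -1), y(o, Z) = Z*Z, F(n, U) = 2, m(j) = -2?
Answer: 372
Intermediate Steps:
y(o, Z) = Z²
X(p, g) = 2 (X(p, g) = 2/((-1)²) = 2/1 = 2*1 = 2)
S(G) = 1 (S(G) = 3 - 1*2 = 3 - 2 = 1)
-31*(S(-12) - 13) = -31*(1 - 13) = -31*(-12) = 372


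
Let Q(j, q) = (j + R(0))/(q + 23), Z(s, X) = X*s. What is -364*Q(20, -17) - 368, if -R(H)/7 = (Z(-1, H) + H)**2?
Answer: -4744/3 ≈ -1581.3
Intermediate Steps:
R(H) = 0 (R(H) = -7*(H*(-1) + H)**2 = -7*(-H + H)**2 = -7*0**2 = -7*0 = 0)
Q(j, q) = j/(23 + q) (Q(j, q) = (j + 0)/(q + 23) = j/(23 + q))
-364*Q(20, -17) - 368 = -7280/(23 - 17) - 368 = -7280/6 - 368 = -364*10/3 - 368 = -3640/3 - 368 = -4744/3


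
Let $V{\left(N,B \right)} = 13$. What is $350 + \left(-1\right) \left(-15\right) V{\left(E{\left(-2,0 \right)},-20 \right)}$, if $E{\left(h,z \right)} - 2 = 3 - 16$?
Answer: $545$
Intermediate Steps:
$E{\left(h,z \right)} = -11$ ($E{\left(h,z \right)} = 2 + \left(3 - 16\right) = 2 - 13 = -11$)
$350 + \left(-1\right) \left(-15\right) V{\left(E{\left(-2,0 \right)},-20 \right)} = 350 + \left(-1\right) \left(-15\right) 13 = 350 + 15 \cdot 13 = 350 + 195 = 545$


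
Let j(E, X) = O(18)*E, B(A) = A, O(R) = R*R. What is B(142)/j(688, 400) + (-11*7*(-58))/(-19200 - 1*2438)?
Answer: -248113099/1205842464 ≈ -0.20576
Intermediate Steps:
O(R) = R²
j(E, X) = 324*E (j(E, X) = 18²*E = 324*E)
B(142)/j(688, 400) + (-11*7*(-58))/(-19200 - 1*2438) = 142/((324*688)) + (-11*7*(-58))/(-19200 - 1*2438) = 142/222912 + (-77*(-58))/(-19200 - 2438) = 142*(1/222912) + 4466/(-21638) = 71/111456 + 4466*(-1/21638) = 71/111456 - 2233/10819 = -248113099/1205842464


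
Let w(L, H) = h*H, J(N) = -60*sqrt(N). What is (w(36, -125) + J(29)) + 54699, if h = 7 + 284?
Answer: 18324 - 60*sqrt(29) ≈ 18001.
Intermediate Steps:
h = 291
w(L, H) = 291*H
(w(36, -125) + J(29)) + 54699 = (291*(-125) - 60*sqrt(29)) + 54699 = (-36375 - 60*sqrt(29)) + 54699 = 18324 - 60*sqrt(29)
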